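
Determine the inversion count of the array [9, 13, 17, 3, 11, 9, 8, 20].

Finding inversions in [9, 13, 17, 3, 11, 9, 8, 20]:

(0, 3): arr[0]=9 > arr[3]=3
(0, 6): arr[0]=9 > arr[6]=8
(1, 3): arr[1]=13 > arr[3]=3
(1, 4): arr[1]=13 > arr[4]=11
(1, 5): arr[1]=13 > arr[5]=9
(1, 6): arr[1]=13 > arr[6]=8
(2, 3): arr[2]=17 > arr[3]=3
(2, 4): arr[2]=17 > arr[4]=11
(2, 5): arr[2]=17 > arr[5]=9
(2, 6): arr[2]=17 > arr[6]=8
(4, 5): arr[4]=11 > arr[5]=9
(4, 6): arr[4]=11 > arr[6]=8
(5, 6): arr[5]=9 > arr[6]=8

Total inversions: 13

The array has 13 inversion(s): (0,3), (0,6), (1,3), (1,4), (1,5), (1,6), (2,3), (2,4), (2,5), (2,6), (4,5), (4,6), (5,6). Each pair (i,j) satisfies i < j and arr[i] > arr[j].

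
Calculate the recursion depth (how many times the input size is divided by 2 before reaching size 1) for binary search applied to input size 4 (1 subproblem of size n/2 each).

For divide and conquer with division factor 2:

Problem sizes at each level:
Level 0: 4
Level 1: 2
Level 2: 1

The root is level 0 and the size-1 base case is level 2 (the tree spans levels 0 through 2, i.e. 3 levels counting the root), so the depth is the number of divisions: log_2(4) = 2

The recursion tree depth is log_2(4) = 2. At each level, the problem size is divided by 2, so it takes 2 divisions to reduce to a base case of size 1. The algorithm makes 1 recursive call at each level.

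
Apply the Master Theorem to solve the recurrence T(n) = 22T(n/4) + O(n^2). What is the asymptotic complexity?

Master Theorem for T(n) = 22T(n/4) + O(n^2):

a = 22, b = 4, c = 2
log_b(a) = log_4(22) = 2.2297

Case 1: c = 2 < log_4(22) = 2.2297
T(n) = O(n^(log_4 22))

For T(n) = 22T(n/4) + O(n^2): log_4(22) = 2.2297. This is Case 1 of the Master Theorem (c < log_b(a), work dominated by leaves), giving O(n^(log_4 22)).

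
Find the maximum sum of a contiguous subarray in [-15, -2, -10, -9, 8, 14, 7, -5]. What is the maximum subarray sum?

Using Kadane's algorithm on [-15, -2, -10, -9, 8, 14, 7, -5]:

Scanning through the array:
Position 1 (value -2): max_ending_here = -2, max_so_far = -2
Position 2 (value -10): max_ending_here = -10, max_so_far = -2
Position 3 (value -9): max_ending_here = -9, max_so_far = -2
Position 4 (value 8): max_ending_here = 8, max_so_far = 8
Position 5 (value 14): max_ending_here = 22, max_so_far = 22
Position 6 (value 7): max_ending_here = 29, max_so_far = 29
Position 7 (value -5): max_ending_here = 24, max_so_far = 29

Maximum subarray: [8, 14, 7]
Maximum sum: 29

The maximum subarray is [8, 14, 7] with sum 29. This subarray runs from index 4 to index 6.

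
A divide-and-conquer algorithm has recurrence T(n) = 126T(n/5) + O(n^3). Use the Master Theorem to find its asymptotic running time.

Master Theorem for T(n) = 126T(n/5) + O(n^3):

a = 126, b = 5, c = 3
log_b(a) = log_5(126) = 3.0050

Case 1: c = 3 < log_5(126) = 3.0050
T(n) = O(n^(log_5 126))

For T(n) = 126T(n/5) + O(n^3): log_5(126) = 3.0050. This is Case 1 of the Master Theorem (c < log_b(a), work dominated by leaves), giving O(n^(log_5 126)).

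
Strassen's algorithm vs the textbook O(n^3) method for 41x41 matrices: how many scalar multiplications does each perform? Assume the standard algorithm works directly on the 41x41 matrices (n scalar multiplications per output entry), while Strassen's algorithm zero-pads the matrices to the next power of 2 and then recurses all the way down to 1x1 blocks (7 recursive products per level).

Matrix multiplication for 41x41 matrices:

Strassen's algorithm requires power-of-2 dimensions. Pad 41x41 to 64x64 (next power of 2).

Standard algorithm: 41^3 = 68921 multiplications
Strassen's algorithm: 7^(log2(64)) = 7^6 = 117649 multiplications
Difference: 68921 - 117649 = -48728 (Strassen uses MORE here due to padding overhead — for small or just-over-power-of-2 n, padding can outweigh the per-level savings)

Standard: 68921 multiplications (41^3). Strassen: 117649 multiplications (7^6, after padding to 64x64). Strassen reduces 8 recursive multiplications to 7 at each level.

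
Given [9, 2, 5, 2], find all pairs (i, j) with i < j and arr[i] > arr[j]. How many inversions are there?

Finding inversions in [9, 2, 5, 2]:

(0, 1): arr[0]=9 > arr[1]=2
(0, 2): arr[0]=9 > arr[2]=5
(0, 3): arr[0]=9 > arr[3]=2
(2, 3): arr[2]=5 > arr[3]=2

Total inversions: 4

The array has 4 inversion(s): (0,1), (0,2), (0,3), (2,3). Each pair (i,j) satisfies i < j and arr[i] > arr[j].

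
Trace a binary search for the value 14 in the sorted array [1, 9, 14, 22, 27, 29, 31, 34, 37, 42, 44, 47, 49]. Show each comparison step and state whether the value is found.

Binary search for 14 in [1, 9, 14, 22, 27, 29, 31, 34, 37, 42, 44, 47, 49]:

lo=0, hi=12, mid=6, arr[mid]=31 -> 31 > 14, search left half
lo=0, hi=5, mid=2, arr[mid]=14 -> Found target at index 2!

Binary search finds 14 at index 2 after 2 comparisons. The search repeatedly halves the search space by comparing with the middle element.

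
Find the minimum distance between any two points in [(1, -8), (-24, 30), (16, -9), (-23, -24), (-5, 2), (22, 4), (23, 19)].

Computing all pairwise distances among 7 points:

d((1, -8), (-24, 30)) = 45.4863
d((1, -8), (16, -9)) = 15.0333
d((1, -8), (-23, -24)) = 28.8444
d((1, -8), (-5, 2)) = 11.6619 <-- minimum
d((1, -8), (22, 4)) = 24.1868
d((1, -8), (23, 19)) = 34.8281
d((-24, 30), (16, -9)) = 55.8659
d((-24, 30), (-23, -24)) = 54.0093
d((-24, 30), (-5, 2)) = 33.8378
d((-24, 30), (22, 4)) = 52.8394
d((-24, 30), (23, 19)) = 48.2701
d((16, -9), (-23, -24)) = 41.7852
d((16, -9), (-5, 2)) = 23.7065
d((16, -9), (22, 4)) = 14.3178
d((16, -9), (23, 19)) = 28.8617
d((-23, -24), (-5, 2)) = 31.6228
d((-23, -24), (22, 4)) = 53.0
d((-23, -24), (23, 19)) = 62.9682
d((-5, 2), (22, 4)) = 27.074
d((-5, 2), (23, 19)) = 32.7567
d((22, 4), (23, 19)) = 15.0333

Closest pair: (1, -8) and (-5, 2) with distance 11.6619

The closest pair is (1, -8) and (-5, 2) with Euclidean distance 11.6619. For 7 points, brute-force pairwise comparison is shown above. For large n, the divide-and-conquer algorithm (sort by x, recurse on halves, check the dividing strip) achieves O(n log n).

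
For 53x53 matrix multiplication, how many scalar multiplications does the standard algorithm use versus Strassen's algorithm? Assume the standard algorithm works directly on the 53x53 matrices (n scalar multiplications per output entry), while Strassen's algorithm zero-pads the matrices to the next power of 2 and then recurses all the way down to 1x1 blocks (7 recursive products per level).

Matrix multiplication for 53x53 matrices:

Strassen's algorithm requires power-of-2 dimensions. Pad 53x53 to 64x64 (next power of 2).

Standard algorithm: 53^3 = 148877 multiplications
Strassen's algorithm: 7^(log2(64)) = 7^6 = 117649 multiplications
Savings: 148877 - 117649 = 31228 multiplications

Standard: 148877 multiplications (53^3). Strassen: 117649 multiplications (7^6, after padding to 64x64). Strassen reduces 8 recursive multiplications to 7 at each level.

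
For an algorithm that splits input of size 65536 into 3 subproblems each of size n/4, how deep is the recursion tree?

For divide and conquer with division factor 4:

Problem sizes at each level:
Level 0: 65536
Level 1: 16384
Level 2: 4096
Level 3: 1024
Level 4: 256
Level 5: 64
Level 6: 16
Level 7: 4
Level 8: 1

The root is level 0 and the size-1 base case is level 8 (the tree spans levels 0 through 8, i.e. 9 levels counting the root), so the depth is the number of divisions: log_4(65536) = 8

The recursion tree depth is log_4(65536) = 8. At each level, the problem size is divided by 4, so it takes 8 divisions to reduce to a base case of size 1. The algorithm makes 3 recursive calls at each level.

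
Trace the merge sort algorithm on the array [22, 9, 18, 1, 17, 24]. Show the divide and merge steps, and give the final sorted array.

Merge sort trace:

Split: [22, 9, 18, 1, 17, 24] -> [22, 9, 18] and [1, 17, 24]
  Split: [22, 9, 18] -> [22] and [9, 18]
    Split: [9, 18] -> [9] and [18]
    Merge: [9] + [18] -> [9, 18]
  Merge: [22] + [9, 18] -> [9, 18, 22]
  Split: [1, 17, 24] -> [1] and [17, 24]
    Split: [17, 24] -> [17] and [24]
    Merge: [17] + [24] -> [17, 24]
  Merge: [1] + [17, 24] -> [1, 17, 24]
Merge: [9, 18, 22] + [1, 17, 24] -> [1, 9, 17, 18, 22, 24]

Final sorted array: [1, 9, 17, 18, 22, 24]

The merge sort proceeds by recursively splitting the array and merging sorted halves.
After all merges, the sorted array is [1, 9, 17, 18, 22, 24].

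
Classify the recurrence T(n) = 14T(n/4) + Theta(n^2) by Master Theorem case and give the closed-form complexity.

Master Theorem for T(n) = 14T(n/4) + O(n^2):

a = 14, b = 4, c = 2
log_b(a) = log_4(14) = 1.9037

Case 3: c = 2 > log_4(14) = 1.9037
T(n) = O(n^2) = O(n^2)

For T(n) = 14T(n/4) + O(n^2): log_4(14) = 1.9037. This is Case 3 of the Master Theorem (c > log_b(a), work dominated by root), giving O(n^2).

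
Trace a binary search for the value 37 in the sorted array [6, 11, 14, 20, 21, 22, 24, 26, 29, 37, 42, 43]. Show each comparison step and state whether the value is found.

Binary search for 37 in [6, 11, 14, 20, 21, 22, 24, 26, 29, 37, 42, 43]:

lo=0, hi=11, mid=5, arr[mid]=22 -> 22 < 37, search right half
lo=6, hi=11, mid=8, arr[mid]=29 -> 29 < 37, search right half
lo=9, hi=11, mid=10, arr[mid]=42 -> 42 > 37, search left half
lo=9, hi=9, mid=9, arr[mid]=37 -> Found target at index 9!

Binary search finds 37 at index 9 after 4 comparisons. The search repeatedly halves the search space by comparing with the middle element.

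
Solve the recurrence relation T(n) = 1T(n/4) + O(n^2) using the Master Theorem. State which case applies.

Master Theorem for T(n) = 1T(n/4) + O(n^2):

a = 1, b = 4, c = 2
log_b(a) = log_4(1) = 0.0000

Case 3: c = 2 > log_4(1) = 0.0000
T(n) = O(n^2) = O(n^2)

For T(n) = 1T(n/4) + O(n^2): log_4(1) = 0.0000. This is Case 3 of the Master Theorem (c > log_b(a), work dominated by root), giving O(n^2).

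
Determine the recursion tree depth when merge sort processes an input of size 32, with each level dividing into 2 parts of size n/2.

For divide and conquer with division factor 2:

Problem sizes at each level:
Level 0: 32
Level 1: 16
Level 2: 8
Level 3: 4
Level 4: 2
Level 5: 1

The root is level 0 and the size-1 base case is level 5 (the tree spans levels 0 through 5, i.e. 6 levels counting the root), so the depth is the number of divisions: log_2(32) = 5

The recursion tree depth is log_2(32) = 5. At each level, the problem size is divided by 2, so it takes 5 divisions to reduce to a base case of size 1. The algorithm makes 2 recursive calls at each level.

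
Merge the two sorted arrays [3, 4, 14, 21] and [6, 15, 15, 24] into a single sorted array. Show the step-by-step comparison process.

Merging process:

Compare 3 vs 6: take 3 from left. Merged: [3]
Compare 4 vs 6: take 4 from left. Merged: [3, 4]
Compare 14 vs 6: take 6 from right. Merged: [3, 4, 6]
Compare 14 vs 15: take 14 from left. Merged: [3, 4, 6, 14]
Compare 21 vs 15: take 15 from right. Merged: [3, 4, 6, 14, 15]
Compare 21 vs 15: take 15 from right. Merged: [3, 4, 6, 14, 15, 15]
Compare 21 vs 24: take 21 from left. Merged: [3, 4, 6, 14, 15, 15, 21]
Append remaining from right: [24]. Merged: [3, 4, 6, 14, 15, 15, 21, 24]

Final merged array: [3, 4, 6, 14, 15, 15, 21, 24]
Total comparisons: 7

The merged array is [3, 4, 6, 14, 15, 15, 21, 24], requiring 7 comparisons. The merge step runs in O(n) time where n is the total number of elements.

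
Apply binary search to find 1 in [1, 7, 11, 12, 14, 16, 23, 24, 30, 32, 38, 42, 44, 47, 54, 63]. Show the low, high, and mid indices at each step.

Binary search for 1 in [1, 7, 11, 12, 14, 16, 23, 24, 30, 32, 38, 42, 44, 47, 54, 63]:

lo=0, hi=15, mid=7, arr[mid]=24 -> 24 > 1, search left half
lo=0, hi=6, mid=3, arr[mid]=12 -> 12 > 1, search left half
lo=0, hi=2, mid=1, arr[mid]=7 -> 7 > 1, search left half
lo=0, hi=0, mid=0, arr[mid]=1 -> Found target at index 0!

Binary search finds 1 at index 0 after 4 comparisons. The search repeatedly halves the search space by comparing with the middle element.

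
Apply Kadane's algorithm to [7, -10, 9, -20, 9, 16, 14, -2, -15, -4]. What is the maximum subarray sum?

Using Kadane's algorithm on [7, -10, 9, -20, 9, 16, 14, -2, -15, -4]:

Scanning through the array:
Position 1 (value -10): max_ending_here = -3, max_so_far = 7
Position 2 (value 9): max_ending_here = 9, max_so_far = 9
Position 3 (value -20): max_ending_here = -11, max_so_far = 9
Position 4 (value 9): max_ending_here = 9, max_so_far = 9
Position 5 (value 16): max_ending_here = 25, max_so_far = 25
Position 6 (value 14): max_ending_here = 39, max_so_far = 39
Position 7 (value -2): max_ending_here = 37, max_so_far = 39
Position 8 (value -15): max_ending_here = 22, max_so_far = 39
Position 9 (value -4): max_ending_here = 18, max_so_far = 39

Maximum subarray: [9, 16, 14]
Maximum sum: 39

The maximum subarray is [9, 16, 14] with sum 39. This subarray runs from index 4 to index 6.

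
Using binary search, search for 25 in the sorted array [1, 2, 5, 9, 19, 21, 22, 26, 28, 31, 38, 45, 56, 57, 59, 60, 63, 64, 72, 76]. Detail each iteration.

Binary search for 25 in [1, 2, 5, 9, 19, 21, 22, 26, 28, 31, 38, 45, 56, 57, 59, 60, 63, 64, 72, 76]:

lo=0, hi=19, mid=9, arr[mid]=31 -> 31 > 25, search left half
lo=0, hi=8, mid=4, arr[mid]=19 -> 19 < 25, search right half
lo=5, hi=8, mid=6, arr[mid]=22 -> 22 < 25, search right half
lo=7, hi=8, mid=7, arr[mid]=26 -> 26 > 25, search left half
lo=7 > hi=6, target 25 not found

Binary search determines that 25 is not in the array after 4 comparisons. The search space was exhausted without finding the target.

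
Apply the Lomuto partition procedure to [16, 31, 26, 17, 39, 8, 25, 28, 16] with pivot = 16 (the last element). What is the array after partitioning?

Lomuto partition with pivot = 16:

Initial array: [16, 31, 26, 17, 39, 8, 25, 28, 16]

arr[0]=16 <= 16: swap with position 0, array becomes [16, 31, 26, 17, 39, 8, 25, 28, 16]
arr[1]=31 > 16: no swap
arr[2]=26 > 16: no swap
arr[3]=17 > 16: no swap
arr[4]=39 > 16: no swap
arr[5]=8 <= 16: swap with position 1, array becomes [16, 8, 26, 17, 39, 31, 25, 28, 16]
arr[6]=25 > 16: no swap
arr[7]=28 > 16: no swap

Place pivot at position 2: [16, 8, 16, 17, 39, 31, 25, 28, 26]
Pivot position: 2

After partitioning with pivot 16, the array becomes [16, 8, 16, 17, 39, 31, 25, 28, 26]. The pivot is placed at index 2. All elements to the left of the pivot are <= 16, and all elements to the right are > 16.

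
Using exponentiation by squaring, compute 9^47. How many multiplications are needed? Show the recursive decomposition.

Computing 9^47 by squaring (build up from 9^1; each line after the first costs one multiplication):

9^1 = 9
9^2 = (9^1)^2 = 9^2 = 81
9^4 = (9^2)^2 = 81^2 = 6561
9^5 = 9 * 9^4 = 9 * 6561 = 59049
9^10 = (9^5)^2 = 59049^2 = 3486784401
9^11 = 9 * 9^10 = 9 * 3486784401 = 31381059609
9^22 = (9^11)^2 = 31381059609^2 = 984770902183611232881
9^23 = 9 * 9^22 = 9 * 984770902183611232881 = 8862938119652501095929
9^46 = (9^23)^2 = 8862938119652501095929^2 = 78551672112789411833022577315290546060373041
9^47 = 9 * 9^46 = 9 * 78551672112789411833022577315290546060373041 = 706965049015104706497203195837614914543357369

Result: 706965049015104706497203195837614914543357369
Multiplications needed: 9 (9 lines after 9^1)

9^47 = 706965049015104706497203195837614914543357369. Using exponentiation by squaring, this requires 9 multiplications. The key idea: if the exponent is even, square the half-power; if odd, multiply by the base once.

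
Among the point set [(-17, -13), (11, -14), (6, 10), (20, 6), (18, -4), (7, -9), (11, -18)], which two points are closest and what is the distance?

Computing all pairwise distances among 7 points:

d((-17, -13), (11, -14)) = 28.0179
d((-17, -13), (6, 10)) = 32.5269
d((-17, -13), (20, 6)) = 41.5933
d((-17, -13), (18, -4)) = 36.1386
d((-17, -13), (7, -9)) = 24.3311
d((-17, -13), (11, -18)) = 28.4429
d((11, -14), (6, 10)) = 24.5153
d((11, -14), (20, 6)) = 21.9317
d((11, -14), (18, -4)) = 12.2066
d((11, -14), (7, -9)) = 6.4031
d((11, -14), (11, -18)) = 4.0 <-- minimum
d((6, 10), (20, 6)) = 14.5602
d((6, 10), (18, -4)) = 18.4391
d((6, 10), (7, -9)) = 19.0263
d((6, 10), (11, -18)) = 28.4429
d((20, 6), (18, -4)) = 10.198
d((20, 6), (7, -9)) = 19.8494
d((20, 6), (11, -18)) = 25.632
d((18, -4), (7, -9)) = 12.083
d((18, -4), (11, -18)) = 15.6525
d((7, -9), (11, -18)) = 9.8489

Closest pair: (11, -14) and (11, -18) with distance 4.0

The closest pair is (11, -14) and (11, -18) with Euclidean distance 4.0. For 7 points, brute-force pairwise comparison is shown above. For large n, the divide-and-conquer algorithm (sort by x, recurse on halves, check the dividing strip) achieves O(n log n).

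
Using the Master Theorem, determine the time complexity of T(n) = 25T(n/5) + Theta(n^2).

Master Theorem for T(n) = 25T(n/5) + O(n^2):

a = 25, b = 5, c = 2
log_b(a) = log_5(25) = 2.0000

Case 2: c = 2 = log_5(25) = 2.0000
T(n) = O(n^2 log n) = O(n^2 log n)

For T(n) = 25T(n/5) + O(n^2): log_5(25) = 2.0000. This is Case 2 of the Master Theorem (c = log_b(a), equal work at all levels), giving O(n^2 log n).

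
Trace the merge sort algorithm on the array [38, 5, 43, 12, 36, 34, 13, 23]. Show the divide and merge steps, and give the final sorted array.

Merge sort trace:

Split: [38, 5, 43, 12, 36, 34, 13, 23] -> [38, 5, 43, 12] and [36, 34, 13, 23]
  Split: [38, 5, 43, 12] -> [38, 5] and [43, 12]
    Split: [38, 5] -> [38] and [5]
    Merge: [38] + [5] -> [5, 38]
    Split: [43, 12] -> [43] and [12]
    Merge: [43] + [12] -> [12, 43]
  Merge: [5, 38] + [12, 43] -> [5, 12, 38, 43]
  Split: [36, 34, 13, 23] -> [36, 34] and [13, 23]
    Split: [36, 34] -> [36] and [34]
    Merge: [36] + [34] -> [34, 36]
    Split: [13, 23] -> [13] and [23]
    Merge: [13] + [23] -> [13, 23]
  Merge: [34, 36] + [13, 23] -> [13, 23, 34, 36]
Merge: [5, 12, 38, 43] + [13, 23, 34, 36] -> [5, 12, 13, 23, 34, 36, 38, 43]

Final sorted array: [5, 12, 13, 23, 34, 36, 38, 43]

The merge sort proceeds by recursively splitting the array and merging sorted halves.
After all merges, the sorted array is [5, 12, 13, 23, 34, 36, 38, 43].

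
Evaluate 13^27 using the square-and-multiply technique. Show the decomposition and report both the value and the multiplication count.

Computing 13^27 by squaring (build up from 13^1; each line after the first costs one multiplication):

13^1 = 13
13^2 = (13^1)^2 = 13^2 = 169
13^3 = 13 * 13^2 = 13 * 169 = 2197
13^6 = (13^3)^2 = 2197^2 = 4826809
13^12 = (13^6)^2 = 4826809^2 = 23298085122481
13^13 = 13 * 13^12 = 13 * 23298085122481 = 302875106592253
13^26 = (13^13)^2 = 302875106592253^2 = 91733330193268616658399616009
13^27 = 13 * 13^26 = 13 * 91733330193268616658399616009 = 1192533292512492016559195008117

Result: 1192533292512492016559195008117
Multiplications needed: 7 (7 lines after 13^1)

13^27 = 1192533292512492016559195008117. Using exponentiation by squaring, this requires 7 multiplications. The key idea: if the exponent is even, square the half-power; if odd, multiply by the base once.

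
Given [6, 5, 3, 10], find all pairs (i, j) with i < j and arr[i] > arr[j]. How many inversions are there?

Finding inversions in [6, 5, 3, 10]:

(0, 1): arr[0]=6 > arr[1]=5
(0, 2): arr[0]=6 > arr[2]=3
(1, 2): arr[1]=5 > arr[2]=3

Total inversions: 3

The array has 3 inversion(s): (0,1), (0,2), (1,2). Each pair (i,j) satisfies i < j and arr[i] > arr[j].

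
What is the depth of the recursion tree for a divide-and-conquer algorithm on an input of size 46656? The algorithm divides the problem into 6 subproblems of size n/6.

For divide and conquer with division factor 6:

Problem sizes at each level:
Level 0: 46656
Level 1: 7776
Level 2: 1296
Level 3: 216
Level 4: 36
Level 5: 6
Level 6: 1

The root is level 0 and the size-1 base case is level 6 (the tree spans levels 0 through 6, i.e. 7 levels counting the root), so the depth is the number of divisions: log_6(46656) = 6

The recursion tree depth is log_6(46656) = 6. At each level, the problem size is divided by 6, so it takes 6 divisions to reduce to a base case of size 1. The algorithm makes 6 recursive calls at each level.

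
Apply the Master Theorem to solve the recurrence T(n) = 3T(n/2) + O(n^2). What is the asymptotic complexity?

Master Theorem for T(n) = 3T(n/2) + O(n^2):

a = 3, b = 2, c = 2
log_b(a) = log_2(3) = 1.5850

Case 3: c = 2 > log_2(3) = 1.5850
T(n) = O(n^2) = O(n^2)

For T(n) = 3T(n/2) + O(n^2): log_2(3) = 1.5850. This is Case 3 of the Master Theorem (c > log_b(a), work dominated by root), giving O(n^2).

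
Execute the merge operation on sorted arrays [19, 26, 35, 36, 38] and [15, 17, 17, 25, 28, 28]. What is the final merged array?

Merging process:

Compare 19 vs 15: take 15 from right. Merged: [15]
Compare 19 vs 17: take 17 from right. Merged: [15, 17]
Compare 19 vs 17: take 17 from right. Merged: [15, 17, 17]
Compare 19 vs 25: take 19 from left. Merged: [15, 17, 17, 19]
Compare 26 vs 25: take 25 from right. Merged: [15, 17, 17, 19, 25]
Compare 26 vs 28: take 26 from left. Merged: [15, 17, 17, 19, 25, 26]
Compare 35 vs 28: take 28 from right. Merged: [15, 17, 17, 19, 25, 26, 28]
Compare 35 vs 28: take 28 from right. Merged: [15, 17, 17, 19, 25, 26, 28, 28]
Append remaining from left: [35, 36, 38]. Merged: [15, 17, 17, 19, 25, 26, 28, 28, 35, 36, 38]

Final merged array: [15, 17, 17, 19, 25, 26, 28, 28, 35, 36, 38]
Total comparisons: 8

The merged array is [15, 17, 17, 19, 25, 26, 28, 28, 35, 36, 38], requiring 8 comparisons. The merge step runs in O(n) time where n is the total number of elements.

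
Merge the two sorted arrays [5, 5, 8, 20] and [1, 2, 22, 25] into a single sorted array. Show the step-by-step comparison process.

Merging process:

Compare 5 vs 1: take 1 from right. Merged: [1]
Compare 5 vs 2: take 2 from right. Merged: [1, 2]
Compare 5 vs 22: take 5 from left. Merged: [1, 2, 5]
Compare 5 vs 22: take 5 from left. Merged: [1, 2, 5, 5]
Compare 8 vs 22: take 8 from left. Merged: [1, 2, 5, 5, 8]
Compare 20 vs 22: take 20 from left. Merged: [1, 2, 5, 5, 8, 20]
Append remaining from right: [22, 25]. Merged: [1, 2, 5, 5, 8, 20, 22, 25]

Final merged array: [1, 2, 5, 5, 8, 20, 22, 25]
Total comparisons: 6

The merged array is [1, 2, 5, 5, 8, 20, 22, 25], requiring 6 comparisons. The merge step runs in O(n) time where n is the total number of elements.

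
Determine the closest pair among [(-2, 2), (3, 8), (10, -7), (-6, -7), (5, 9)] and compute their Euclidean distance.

Computing all pairwise distances among 5 points:

d((-2, 2), (3, 8)) = 7.8102
d((-2, 2), (10, -7)) = 15.0
d((-2, 2), (-6, -7)) = 9.8489
d((-2, 2), (5, 9)) = 9.8995
d((3, 8), (10, -7)) = 16.5529
d((3, 8), (-6, -7)) = 17.4929
d((3, 8), (5, 9)) = 2.2361 <-- minimum
d((10, -7), (-6, -7)) = 16.0
d((10, -7), (5, 9)) = 16.7631
d((-6, -7), (5, 9)) = 19.4165

Closest pair: (3, 8) and (5, 9) with distance 2.2361

The closest pair is (3, 8) and (5, 9) with Euclidean distance 2.2361. For 5 points, brute-force pairwise comparison is shown above. For large n, the divide-and-conquer algorithm (sort by x, recurse on halves, check the dividing strip) achieves O(n log n).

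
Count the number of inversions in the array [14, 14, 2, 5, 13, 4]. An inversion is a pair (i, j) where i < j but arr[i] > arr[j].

Finding inversions in [14, 14, 2, 5, 13, 4]:

(0, 2): arr[0]=14 > arr[2]=2
(0, 3): arr[0]=14 > arr[3]=5
(0, 4): arr[0]=14 > arr[4]=13
(0, 5): arr[0]=14 > arr[5]=4
(1, 2): arr[1]=14 > arr[2]=2
(1, 3): arr[1]=14 > arr[3]=5
(1, 4): arr[1]=14 > arr[4]=13
(1, 5): arr[1]=14 > arr[5]=4
(3, 5): arr[3]=5 > arr[5]=4
(4, 5): arr[4]=13 > arr[5]=4

Total inversions: 10

The array has 10 inversion(s): (0,2), (0,3), (0,4), (0,5), (1,2), (1,3), (1,4), (1,5), (3,5), (4,5). Each pair (i,j) satisfies i < j and arr[i] > arr[j].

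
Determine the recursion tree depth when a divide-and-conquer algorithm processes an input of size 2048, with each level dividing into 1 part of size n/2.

For divide and conquer with division factor 2:

Problem sizes at each level:
Level 0: 2048
Level 1: 1024
Level 2: 512
Level 3: 256
Level 4: 128
Level 5: 64
Level 6: 32
Level 7: 16
Level 8: 8
Level 9: 4
Level 10: 2
Level 11: 1

The root is level 0 and the size-1 base case is level 11 (the tree spans levels 0 through 11, i.e. 12 levels counting the root), so the depth is the number of divisions: log_2(2048) = 11

The recursion tree depth is log_2(2048) = 11. At each level, the problem size is divided by 2, so it takes 11 divisions to reduce to a base case of size 1. The algorithm makes 1 recursive call at each level.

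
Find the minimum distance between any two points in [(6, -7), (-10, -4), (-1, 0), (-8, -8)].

Computing all pairwise distances among 4 points:

d((6, -7), (-10, -4)) = 16.2788
d((6, -7), (-1, 0)) = 9.8995
d((6, -7), (-8, -8)) = 14.0357
d((-10, -4), (-1, 0)) = 9.8489
d((-10, -4), (-8, -8)) = 4.4721 <-- minimum
d((-1, 0), (-8, -8)) = 10.6301

Closest pair: (-10, -4) and (-8, -8) with distance 4.4721

The closest pair is (-10, -4) and (-8, -8) with Euclidean distance 4.4721. For 4 points, brute-force pairwise comparison is shown above. For large n, the divide-and-conquer algorithm (sort by x, recurse on halves, check the dividing strip) achieves O(n log n).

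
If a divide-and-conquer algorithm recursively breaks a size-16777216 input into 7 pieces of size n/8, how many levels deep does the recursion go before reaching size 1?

For divide and conquer with division factor 8:

Problem sizes at each level:
Level 0: 16777216
Level 1: 2097152
Level 2: 262144
Level 3: 32768
Level 4: 4096
Level 5: 512
Level 6: 64
Level 7: 8
Level 8: 1

The root is level 0 and the size-1 base case is level 8 (the tree spans levels 0 through 8, i.e. 9 levels counting the root), so the depth is the number of divisions: log_8(16777216) = 8

The recursion tree depth is log_8(16777216) = 8. At each level, the problem size is divided by 8, so it takes 8 divisions to reduce to a base case of size 1. The algorithm makes 7 recursive calls at each level.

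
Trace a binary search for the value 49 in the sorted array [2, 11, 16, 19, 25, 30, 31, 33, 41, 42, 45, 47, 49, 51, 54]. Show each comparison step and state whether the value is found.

Binary search for 49 in [2, 11, 16, 19, 25, 30, 31, 33, 41, 42, 45, 47, 49, 51, 54]:

lo=0, hi=14, mid=7, arr[mid]=33 -> 33 < 49, search right half
lo=8, hi=14, mid=11, arr[mid]=47 -> 47 < 49, search right half
lo=12, hi=14, mid=13, arr[mid]=51 -> 51 > 49, search left half
lo=12, hi=12, mid=12, arr[mid]=49 -> Found target at index 12!

Binary search finds 49 at index 12 after 4 comparisons. The search repeatedly halves the search space by comparing with the middle element.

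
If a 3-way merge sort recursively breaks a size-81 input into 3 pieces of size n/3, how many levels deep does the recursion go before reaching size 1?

For divide and conquer with division factor 3:

Problem sizes at each level:
Level 0: 81
Level 1: 27
Level 2: 9
Level 3: 3
Level 4: 1

The root is level 0 and the size-1 base case is level 4 (the tree spans levels 0 through 4, i.e. 5 levels counting the root), so the depth is the number of divisions: log_3(81) = 4

The recursion tree depth is log_3(81) = 4. At each level, the problem size is divided by 3, so it takes 4 divisions to reduce to a base case of size 1. The algorithm makes 3 recursive calls at each level.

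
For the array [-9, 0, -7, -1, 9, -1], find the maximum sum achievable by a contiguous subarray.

Using Kadane's algorithm on [-9, 0, -7, -1, 9, -1]:

Scanning through the array:
Position 1 (value 0): max_ending_here = 0, max_so_far = 0
Position 2 (value -7): max_ending_here = -7, max_so_far = 0
Position 3 (value -1): max_ending_here = -1, max_so_far = 0
Position 4 (value 9): max_ending_here = 9, max_so_far = 9
Position 5 (value -1): max_ending_here = 8, max_so_far = 9

Maximum subarray: [9]
Maximum sum: 9

The maximum subarray is [9] with sum 9. This subarray runs from index 4 to index 4.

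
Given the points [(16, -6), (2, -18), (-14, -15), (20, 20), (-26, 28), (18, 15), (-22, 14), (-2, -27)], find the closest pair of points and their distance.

Computing all pairwise distances among 8 points:

d((16, -6), (2, -18)) = 18.4391
d((16, -6), (-14, -15)) = 31.3209
d((16, -6), (20, 20)) = 26.3059
d((16, -6), (-26, 28)) = 54.037
d((16, -6), (18, 15)) = 21.095
d((16, -6), (-22, 14)) = 42.9418
d((16, -6), (-2, -27)) = 27.6586
d((2, -18), (-14, -15)) = 16.2788
d((2, -18), (20, 20)) = 42.0476
d((2, -18), (-26, 28)) = 53.8516
d((2, -18), (18, 15)) = 36.6742
d((2, -18), (-22, 14)) = 40.0
d((2, -18), (-2, -27)) = 9.8489
d((-14, -15), (20, 20)) = 48.7955
d((-14, -15), (-26, 28)) = 44.643
d((-14, -15), (18, 15)) = 43.8634
d((-14, -15), (-22, 14)) = 30.0832
d((-14, -15), (-2, -27)) = 16.9706
d((20, 20), (-26, 28)) = 46.6905
d((20, 20), (18, 15)) = 5.3852 <-- minimum
d((20, 20), (-22, 14)) = 42.4264
d((20, 20), (-2, -27)) = 51.8941
d((-26, 28), (18, 15)) = 45.8803
d((-26, 28), (-22, 14)) = 14.5602
d((-26, 28), (-2, -27)) = 60.0083
d((18, 15), (-22, 14)) = 40.0125
d((18, 15), (-2, -27)) = 46.5188
d((-22, 14), (-2, -27)) = 45.618

Closest pair: (20, 20) and (18, 15) with distance 5.3852

The closest pair is (20, 20) and (18, 15) with Euclidean distance 5.3852. For 8 points, brute-force pairwise comparison is shown above. For large n, the divide-and-conquer algorithm (sort by x, recurse on halves, check the dividing strip) achieves O(n log n).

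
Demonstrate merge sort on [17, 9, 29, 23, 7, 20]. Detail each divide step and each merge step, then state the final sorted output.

Merge sort trace:

Split: [17, 9, 29, 23, 7, 20] -> [17, 9, 29] and [23, 7, 20]
  Split: [17, 9, 29] -> [17] and [9, 29]
    Split: [9, 29] -> [9] and [29]
    Merge: [9] + [29] -> [9, 29]
  Merge: [17] + [9, 29] -> [9, 17, 29]
  Split: [23, 7, 20] -> [23] and [7, 20]
    Split: [7, 20] -> [7] and [20]
    Merge: [7] + [20] -> [7, 20]
  Merge: [23] + [7, 20] -> [7, 20, 23]
Merge: [9, 17, 29] + [7, 20, 23] -> [7, 9, 17, 20, 23, 29]

Final sorted array: [7, 9, 17, 20, 23, 29]

The merge sort proceeds by recursively splitting the array and merging sorted halves.
After all merges, the sorted array is [7, 9, 17, 20, 23, 29].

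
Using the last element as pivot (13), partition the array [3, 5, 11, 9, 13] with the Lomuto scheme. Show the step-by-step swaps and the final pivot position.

Lomuto partition with pivot = 13:

Initial array: [3, 5, 11, 9, 13]

arr[0]=3 <= 13: swap with position 0, array becomes [3, 5, 11, 9, 13]
arr[1]=5 <= 13: swap with position 1, array becomes [3, 5, 11, 9, 13]
arr[2]=11 <= 13: swap with position 2, array becomes [3, 5, 11, 9, 13]
arr[3]=9 <= 13: swap with position 3, array becomes [3, 5, 11, 9, 13]

Place pivot at position 4: [3, 5, 11, 9, 13]
Pivot position: 4

After partitioning with pivot 13, the array becomes [3, 5, 11, 9, 13]. The pivot is placed at index 4. All elements to the left of the pivot are <= 13, and all elements to the right are > 13.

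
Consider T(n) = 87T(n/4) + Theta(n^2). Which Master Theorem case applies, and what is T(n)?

Master Theorem for T(n) = 87T(n/4) + O(n^2):

a = 87, b = 4, c = 2
log_b(a) = log_4(87) = 3.2215

Case 1: c = 2 < log_4(87) = 3.2215
T(n) = O(n^(log_4 87))

For T(n) = 87T(n/4) + O(n^2): log_4(87) = 3.2215. This is Case 1 of the Master Theorem (c < log_b(a), work dominated by leaves), giving O(n^(log_4 87)).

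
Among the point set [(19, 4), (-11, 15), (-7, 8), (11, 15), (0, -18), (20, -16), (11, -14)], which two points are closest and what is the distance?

Computing all pairwise distances among 7 points:

d((19, 4), (-11, 15)) = 31.9531
d((19, 4), (-7, 8)) = 26.3059
d((19, 4), (11, 15)) = 13.6015
d((19, 4), (0, -18)) = 29.0689
d((19, 4), (20, -16)) = 20.025
d((19, 4), (11, -14)) = 19.6977
d((-11, 15), (-7, 8)) = 8.0623 <-- minimum
d((-11, 15), (11, 15)) = 22.0
d((-11, 15), (0, -18)) = 34.7851
d((-11, 15), (20, -16)) = 43.8406
d((-11, 15), (11, -14)) = 36.4005
d((-7, 8), (11, 15)) = 19.3132
d((-7, 8), (0, -18)) = 26.9258
d((-7, 8), (20, -16)) = 36.1248
d((-7, 8), (11, -14)) = 28.4253
d((11, 15), (0, -18)) = 34.7851
d((11, 15), (20, -16)) = 32.28
d((11, 15), (11, -14)) = 29.0
d((0, -18), (20, -16)) = 20.0998
d((0, -18), (11, -14)) = 11.7047
d((20, -16), (11, -14)) = 9.2195

Closest pair: (-11, 15) and (-7, 8) with distance 8.0623

The closest pair is (-11, 15) and (-7, 8) with Euclidean distance 8.0623. For 7 points, brute-force pairwise comparison is shown above. For large n, the divide-and-conquer algorithm (sort by x, recurse on halves, check the dividing strip) achieves O(n log n).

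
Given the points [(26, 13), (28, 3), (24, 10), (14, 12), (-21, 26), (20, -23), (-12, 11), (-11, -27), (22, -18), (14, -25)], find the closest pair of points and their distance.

Computing all pairwise distances among 10 points:

d((26, 13), (28, 3)) = 10.198
d((26, 13), (24, 10)) = 3.6056 <-- minimum
d((26, 13), (14, 12)) = 12.0416
d((26, 13), (-21, 26)) = 48.7647
d((26, 13), (20, -23)) = 36.4966
d((26, 13), (-12, 11)) = 38.0526
d((26, 13), (-11, -27)) = 54.4885
d((26, 13), (22, -18)) = 31.257
d((26, 13), (14, -25)) = 39.8497
d((28, 3), (24, 10)) = 8.0623
d((28, 3), (14, 12)) = 16.6433
d((28, 3), (-21, 26)) = 54.1295
d((28, 3), (20, -23)) = 27.2029
d((28, 3), (-12, 11)) = 40.7922
d((28, 3), (-11, -27)) = 49.2037
d((28, 3), (22, -18)) = 21.8403
d((28, 3), (14, -25)) = 31.305
d((24, 10), (14, 12)) = 10.198
d((24, 10), (-21, 26)) = 47.7598
d((24, 10), (20, -23)) = 33.2415
d((24, 10), (-12, 11)) = 36.0139
d((24, 10), (-11, -27)) = 50.9313
d((24, 10), (22, -18)) = 28.0713
d((24, 10), (14, -25)) = 36.4005
d((14, 12), (-21, 26)) = 37.6962
d((14, 12), (20, -23)) = 35.5106
d((14, 12), (-12, 11)) = 26.0192
d((14, 12), (-11, -27)) = 46.3249
d((14, 12), (22, -18)) = 31.0483
d((14, 12), (14, -25)) = 37.0
d((-21, 26), (20, -23)) = 63.8905
d((-21, 26), (-12, 11)) = 17.4929
d((-21, 26), (-11, -27)) = 53.9351
d((-21, 26), (22, -18)) = 61.5224
d((-21, 26), (14, -25)) = 61.8547
d((20, -23), (-12, 11)) = 46.6905
d((20, -23), (-11, -27)) = 31.257
d((20, -23), (22, -18)) = 5.3852
d((20, -23), (14, -25)) = 6.3246
d((-12, 11), (-11, -27)) = 38.0132
d((-12, 11), (22, -18)) = 44.6878
d((-12, 11), (14, -25)) = 44.4072
d((-11, -27), (22, -18)) = 34.2053
d((-11, -27), (14, -25)) = 25.0799
d((22, -18), (14, -25)) = 10.6301

Closest pair: (26, 13) and (24, 10) with distance 3.6056

The closest pair is (26, 13) and (24, 10) with Euclidean distance 3.6056. For 10 points, brute-force pairwise comparison is shown above. For large n, the divide-and-conquer algorithm (sort by x, recurse on halves, check the dividing strip) achieves O(n log n).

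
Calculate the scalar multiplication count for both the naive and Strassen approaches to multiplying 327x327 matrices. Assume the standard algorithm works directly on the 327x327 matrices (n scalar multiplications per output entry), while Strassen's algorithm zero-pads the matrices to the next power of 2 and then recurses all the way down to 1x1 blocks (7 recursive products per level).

Matrix multiplication for 327x327 matrices:

Strassen's algorithm requires power-of-2 dimensions. Pad 327x327 to 512x512 (next power of 2).

Standard algorithm: 327^3 = 34965783 multiplications
Strassen's algorithm: 7^(log2(512)) = 7^9 = 40353607 multiplications
Difference: 34965783 - 40353607 = -5387824 (Strassen uses MORE here due to padding overhead — for small or just-over-power-of-2 n, padding can outweigh the per-level savings)

Standard: 34965783 multiplications (327^3). Strassen: 40353607 multiplications (7^9, after padding to 512x512). Strassen reduces 8 recursive multiplications to 7 at each level.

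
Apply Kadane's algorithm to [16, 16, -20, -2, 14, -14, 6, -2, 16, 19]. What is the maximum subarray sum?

Using Kadane's algorithm on [16, 16, -20, -2, 14, -14, 6, -2, 16, 19]:

Scanning through the array:
Position 1 (value 16): max_ending_here = 32, max_so_far = 32
Position 2 (value -20): max_ending_here = 12, max_so_far = 32
Position 3 (value -2): max_ending_here = 10, max_so_far = 32
Position 4 (value 14): max_ending_here = 24, max_so_far = 32
Position 5 (value -14): max_ending_here = 10, max_so_far = 32
Position 6 (value 6): max_ending_here = 16, max_so_far = 32
Position 7 (value -2): max_ending_here = 14, max_so_far = 32
Position 8 (value 16): max_ending_here = 30, max_so_far = 32
Position 9 (value 19): max_ending_here = 49, max_so_far = 49

Maximum subarray: [16, 16, -20, -2, 14, -14, 6, -2, 16, 19]
Maximum sum: 49

The maximum subarray is [16, 16, -20, -2, 14, -14, 6, -2, 16, 19] with sum 49. This subarray runs from index 0 to index 9.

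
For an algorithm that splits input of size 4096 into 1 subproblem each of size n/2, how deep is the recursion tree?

For divide and conquer with division factor 2:

Problem sizes at each level:
Level 0: 4096
Level 1: 2048
Level 2: 1024
Level 3: 512
Level 4: 256
Level 5: 128
Level 6: 64
Level 7: 32
Level 8: 16
Level 9: 8
Level 10: 4
Level 11: 2
Level 12: 1

The root is level 0 and the size-1 base case is level 12 (the tree spans levels 0 through 12, i.e. 13 levels counting the root), so the depth is the number of divisions: log_2(4096) = 12

The recursion tree depth is log_2(4096) = 12. At each level, the problem size is divided by 2, so it takes 12 divisions to reduce to a base case of size 1. The algorithm makes 1 recursive call at each level.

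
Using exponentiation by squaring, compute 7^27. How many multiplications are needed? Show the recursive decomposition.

Computing 7^27 by squaring (build up from 7^1; each line after the first costs one multiplication):

7^1 = 7
7^2 = (7^1)^2 = 7^2 = 49
7^3 = 7 * 7^2 = 7 * 49 = 343
7^6 = (7^3)^2 = 343^2 = 117649
7^12 = (7^6)^2 = 117649^2 = 13841287201
7^13 = 7 * 7^12 = 7 * 13841287201 = 96889010407
7^26 = (7^13)^2 = 96889010407^2 = 9387480337647754305649
7^27 = 7 * 7^26 = 7 * 9387480337647754305649 = 65712362363534280139543

Result: 65712362363534280139543
Multiplications needed: 7 (7 lines after 7^1)

7^27 = 65712362363534280139543. Using exponentiation by squaring, this requires 7 multiplications. The key idea: if the exponent is even, square the half-power; if odd, multiply by the base once.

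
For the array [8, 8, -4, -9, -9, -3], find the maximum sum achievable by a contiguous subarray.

Using Kadane's algorithm on [8, 8, -4, -9, -9, -3]:

Scanning through the array:
Position 1 (value 8): max_ending_here = 16, max_so_far = 16
Position 2 (value -4): max_ending_here = 12, max_so_far = 16
Position 3 (value -9): max_ending_here = 3, max_so_far = 16
Position 4 (value -9): max_ending_here = -6, max_so_far = 16
Position 5 (value -3): max_ending_here = -3, max_so_far = 16

Maximum subarray: [8, 8]
Maximum sum: 16

The maximum subarray is [8, 8] with sum 16. This subarray runs from index 0 to index 1.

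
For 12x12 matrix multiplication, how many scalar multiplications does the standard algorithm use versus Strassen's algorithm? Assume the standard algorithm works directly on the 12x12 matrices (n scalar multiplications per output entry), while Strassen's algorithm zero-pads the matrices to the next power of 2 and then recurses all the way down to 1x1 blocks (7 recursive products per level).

Matrix multiplication for 12x12 matrices:

Strassen's algorithm requires power-of-2 dimensions. Pad 12x12 to 16x16 (next power of 2).

Standard algorithm: 12^3 = 1728 multiplications
Strassen's algorithm: 7^(log2(16)) = 7^4 = 2401 multiplications
Difference: 1728 - 2401 = -673 (Strassen uses MORE here due to padding overhead — for small or just-over-power-of-2 n, padding can outweigh the per-level savings)

Standard: 1728 multiplications (12^3). Strassen: 2401 multiplications (7^4, after padding to 16x16). Strassen reduces 8 recursive multiplications to 7 at each level.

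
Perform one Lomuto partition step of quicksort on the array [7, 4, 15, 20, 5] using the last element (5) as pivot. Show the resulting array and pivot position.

Lomuto partition with pivot = 5:

Initial array: [7, 4, 15, 20, 5]

arr[0]=7 > 5: no swap
arr[1]=4 <= 5: swap with position 0, array becomes [4, 7, 15, 20, 5]
arr[2]=15 > 5: no swap
arr[3]=20 > 5: no swap

Place pivot at position 1: [4, 5, 15, 20, 7]
Pivot position: 1

After partitioning with pivot 5, the array becomes [4, 5, 15, 20, 7]. The pivot is placed at index 1. All elements to the left of the pivot are <= 5, and all elements to the right are > 5.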